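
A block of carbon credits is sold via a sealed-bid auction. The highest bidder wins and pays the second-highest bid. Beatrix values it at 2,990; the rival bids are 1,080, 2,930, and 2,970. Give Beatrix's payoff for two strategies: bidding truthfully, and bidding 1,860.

The highest competing bid is 2,970.
Bidding truthfully at 2,990: Beatrix has the top bid, wins, and pays the second-highest bid 2,970. Payoff = 2,990 − 2,970 = 20.
Bidding 1,860: the top bid is 2,970 (a rival), so Beatrix loses. Payoff = 0.
This is the dominant-strategy logic: truthful bidding weakly beats any alternative.

Truthful: 20; alternative: 0.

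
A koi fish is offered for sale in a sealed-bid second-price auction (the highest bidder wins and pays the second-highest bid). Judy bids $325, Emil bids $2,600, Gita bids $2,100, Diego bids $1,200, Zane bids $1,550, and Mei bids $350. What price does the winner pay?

The winner pays $2,100.

Sorted high to low: Emil $2,600; Gita $2,100; Zane $1,550; Diego $1,200; Mei $350; Judy $325.
Emil is the highest bidder, so Emil wins.
Under the second-price rule, the price is the second-highest bid: $2,100.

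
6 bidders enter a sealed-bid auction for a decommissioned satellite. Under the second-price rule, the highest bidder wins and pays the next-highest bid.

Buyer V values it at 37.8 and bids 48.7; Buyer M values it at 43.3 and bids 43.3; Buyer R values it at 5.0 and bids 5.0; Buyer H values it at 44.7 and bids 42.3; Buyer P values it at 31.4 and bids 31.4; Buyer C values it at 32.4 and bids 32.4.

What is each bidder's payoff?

Sorted high to low: Buyer V 48.7, then Buyer M 43.3, then Buyer H 42.3, then Buyer C 32.4, then Buyer P 31.4, then Buyer R 5.0.
Buyer V has the top bid and wins; the price is the second-highest bid, 43.3.
Buyer V's payoff = 37.8 − 43.3 = -5.5. All other bidders lose, so their payoff is 0.

Buyer V -5.5, Buyer M 0.0, Buyer R 0.0, Buyer H 0.0, Buyer P 0.0, Buyer C 0.0.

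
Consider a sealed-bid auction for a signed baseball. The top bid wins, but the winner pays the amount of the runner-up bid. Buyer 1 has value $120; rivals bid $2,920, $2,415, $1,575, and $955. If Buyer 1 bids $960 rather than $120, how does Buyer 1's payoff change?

The highest competing bid is $2,920.
Bidding truthfully at $120: the top bid is $2,920 (a rival), so Buyer 1 loses. Payoff = $0.
Bidding $960: the top bid is $2,920 (a rival), so Buyer 1 loses. Payoff = $0.
Change = $0 − $0 = $0.
The bid only affects whether you win, not the price — here both bids land on the same side of the top rival bid, so the deviation is payoff-neutral.

$0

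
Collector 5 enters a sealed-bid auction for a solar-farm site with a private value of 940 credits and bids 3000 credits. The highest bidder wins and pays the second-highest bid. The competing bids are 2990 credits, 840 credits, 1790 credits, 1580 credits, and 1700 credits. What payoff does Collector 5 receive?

Highest competing bid: 2990 credits.
Collector 5's bid 3000 credits is the highest overall, so Collector 5 wins and pays the second-highest bid, 2990 credits.
Payoff = value − price = 940 credits − 2990 credits = -2050 credits.
Overbidding won the item at a price above value — truthful bidding would have avoided this loss.

The bidder's payoff: -2050 credits.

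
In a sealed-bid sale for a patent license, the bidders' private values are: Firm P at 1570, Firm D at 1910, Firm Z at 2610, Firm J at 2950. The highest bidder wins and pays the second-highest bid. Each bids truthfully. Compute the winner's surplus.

Surplus = 340.

Bids in descending order: Firm J 2950, then Firm Z 2610, then Firm D 1910, then Firm P 1570.
Firm J wins with the top bid and pays the second-highest, 2610.
Surplus = 2950 − 2610 = 340.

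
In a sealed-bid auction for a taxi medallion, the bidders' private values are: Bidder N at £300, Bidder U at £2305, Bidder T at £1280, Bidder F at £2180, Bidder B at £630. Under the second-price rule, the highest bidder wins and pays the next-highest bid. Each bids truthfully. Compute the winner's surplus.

Surplus = £125.

Ordered from highest: Bidder U £2305, then Bidder F £2180, then Bidder T £1280, then Bidder B £630, then Bidder N £300.
Bidder U wins with the top bid and pays the second-highest, £2180.
Surplus = £2305 − £2180 = £125.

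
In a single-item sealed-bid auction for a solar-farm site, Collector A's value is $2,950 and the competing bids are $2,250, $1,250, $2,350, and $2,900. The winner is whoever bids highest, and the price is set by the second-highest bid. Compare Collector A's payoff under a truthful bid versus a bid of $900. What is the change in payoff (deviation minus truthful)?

The highest competing bid is $2,900.
Bidding truthfully at $2,950: Collector A has the top bid, wins, and pays the second-highest bid $2,900. Payoff = $2,950 − $2,900 = $50.
Bidding $900: the top bid is $2,900 (a rival), so Collector A loses. Payoff = $0.
Change = $0 − $50 = -$50.

Payoff change: -$50.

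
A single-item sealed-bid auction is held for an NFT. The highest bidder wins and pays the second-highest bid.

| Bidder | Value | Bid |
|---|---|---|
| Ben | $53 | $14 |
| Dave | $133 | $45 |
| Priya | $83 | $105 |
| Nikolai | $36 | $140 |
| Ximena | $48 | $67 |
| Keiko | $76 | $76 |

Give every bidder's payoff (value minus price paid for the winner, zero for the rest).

Payoffs: Ben $0, Dave $0, Priya $0, Nikolai -$69, Ximena $0, Keiko $0.

Sorted high to low: Nikolai $140; Priya $105; Keiko $76; Ximena $67; Dave $45; Ben $14.
Nikolai has the top bid and wins; the price is the second-highest bid, $105.
Nikolai's payoff = $36 − $105 = -$69. All other bidders lose, so their payoff is 0.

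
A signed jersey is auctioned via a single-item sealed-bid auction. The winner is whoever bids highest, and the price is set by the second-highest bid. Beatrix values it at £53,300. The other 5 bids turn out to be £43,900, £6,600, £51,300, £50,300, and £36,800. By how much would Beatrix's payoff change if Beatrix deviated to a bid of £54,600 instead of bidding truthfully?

The highest competing bid is £51,300.
Bidding truthfully at £53,300: Beatrix has the top bid, wins, and pays the second-highest bid £51,300. Payoff = £53,300 − £51,300 = £2,000.
Bidding £54,600: Beatrix has the top bid, wins, and pays the second-highest bid £51,300. Payoff = £53,300 − £51,300 = £2,000.
Change = £2,000 − £2,000 = £0.
The bid only affects whether you win, not the price — here both bids land on the same side of the top rival bid, so the deviation is payoff-neutral.

Change in payoff: £0.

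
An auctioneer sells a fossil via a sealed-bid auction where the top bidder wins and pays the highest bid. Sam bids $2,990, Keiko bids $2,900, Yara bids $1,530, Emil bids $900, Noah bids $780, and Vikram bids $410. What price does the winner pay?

Ranking the bids: Sam $2,990, then Keiko $2,900, then Yara $1,530, then Emil $900, then Noah $780, then Vikram $410.
Sam is the highest bidder, so Sam wins.
Under the first-price rule, the price is the highest bid: $2,990.

Price paid: $2,990.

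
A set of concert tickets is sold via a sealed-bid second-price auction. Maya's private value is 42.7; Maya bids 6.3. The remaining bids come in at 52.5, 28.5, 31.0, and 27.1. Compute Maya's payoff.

Highest competing bid: 52.5.
Maya's bid 6.3 is not the highest, so Maya loses, pays nothing, and earns zero payoff.

0.0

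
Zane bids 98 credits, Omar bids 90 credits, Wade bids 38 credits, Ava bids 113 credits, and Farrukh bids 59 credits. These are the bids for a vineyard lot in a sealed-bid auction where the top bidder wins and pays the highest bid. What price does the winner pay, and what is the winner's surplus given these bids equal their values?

Bids in descending order: Ava 113 credits > Zane 98 credits > Omar 90 credits > Farrukh 59 credits > Wade 38 credits.
Ava is the highest bidder, so Ava wins.
Under the first-price rule, the price is the highest bid: 113 credits.
Surplus = 113 credits − 113 credits = 0 credits.

Price 113 credits; surplus 0 credits.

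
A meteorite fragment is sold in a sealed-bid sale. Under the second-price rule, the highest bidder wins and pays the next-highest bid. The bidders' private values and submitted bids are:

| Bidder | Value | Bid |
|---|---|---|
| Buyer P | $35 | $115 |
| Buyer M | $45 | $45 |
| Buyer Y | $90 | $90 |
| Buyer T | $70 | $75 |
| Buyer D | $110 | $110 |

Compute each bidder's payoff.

Sorted high to low: Buyer P $115; Buyer D $110; Buyer Y $90; Buyer T $75; Buyer M $45.
Buyer P has the top bid and wins; the price is the second-highest bid, $110.
Buyer P's payoff = $35 − $110 = -$75. All other bidders lose, so their payoff is 0.

Payoffs: Buyer P -$75, Buyer M $0, Buyer Y $0, Buyer T $0, Buyer D $0.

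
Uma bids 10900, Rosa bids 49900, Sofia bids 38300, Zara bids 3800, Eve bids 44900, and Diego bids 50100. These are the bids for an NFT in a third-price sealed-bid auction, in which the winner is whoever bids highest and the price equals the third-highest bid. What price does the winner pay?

Ordered from highest: Diego 50100; Rosa 49900; Eve 44900; Sofia 38300; Uma 10900; Zara 3800.
Diego is the highest bidder, so Diego wins.
Under the third-price rule, the price is the third-highest bid: 44900.

Price paid: 44900.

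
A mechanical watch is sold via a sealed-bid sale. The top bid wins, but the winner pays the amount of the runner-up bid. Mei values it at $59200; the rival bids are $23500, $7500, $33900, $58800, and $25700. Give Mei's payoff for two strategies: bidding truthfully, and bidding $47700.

(a) $400  (b) $0

The highest competing bid is $58800.
Bidding truthfully at $59200: Mei has the top bid, wins, and pays the second-highest bid $58800. Payoff = $59200 − $58800 = $400.
Bidding $47700: the top bid is $58800 (a rival), so Mei loses. Payoff = $0.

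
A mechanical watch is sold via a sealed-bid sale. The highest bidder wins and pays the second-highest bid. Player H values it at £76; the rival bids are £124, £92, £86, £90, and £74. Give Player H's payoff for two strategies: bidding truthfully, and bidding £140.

The highest competing bid is £124.
Bidding truthfully at £76: the top bid is £124 (a rival), so Player H loses. Payoff = £0.
Bidding £140: Player H has the top bid, wins, and pays the second-highest bid £124. Payoff = £76 − £124 = -£48.

Truthful: £0; alternative: -£48.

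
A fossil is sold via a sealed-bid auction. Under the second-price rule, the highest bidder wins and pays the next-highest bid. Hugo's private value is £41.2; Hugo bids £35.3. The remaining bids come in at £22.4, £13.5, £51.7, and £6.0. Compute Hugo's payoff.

Hugo's payoff: £0.0.

Highest competing bid: £51.7.
Hugo's bid £35.3 is not the highest, so Hugo loses, pays nothing, and earns zero payoff.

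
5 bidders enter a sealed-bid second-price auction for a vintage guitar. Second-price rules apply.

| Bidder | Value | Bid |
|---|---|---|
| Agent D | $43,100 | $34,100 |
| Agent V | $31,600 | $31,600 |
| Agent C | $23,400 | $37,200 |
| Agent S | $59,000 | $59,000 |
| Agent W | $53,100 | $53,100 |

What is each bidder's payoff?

Agent D $0, Agent V $0, Agent C $0, Agent S $5,900, Agent W $0.

Sorted high to low: Agent S $59,000, then Agent W $53,100, then Agent C $37,200, then Agent D $34,100, then Agent V $31,600.
Agent S has the top bid and wins; the price is the second-highest bid, $53,100.
Agent S's payoff = $59,000 − $53,100 = $5,900. All other bidders lose, so their payoff is 0.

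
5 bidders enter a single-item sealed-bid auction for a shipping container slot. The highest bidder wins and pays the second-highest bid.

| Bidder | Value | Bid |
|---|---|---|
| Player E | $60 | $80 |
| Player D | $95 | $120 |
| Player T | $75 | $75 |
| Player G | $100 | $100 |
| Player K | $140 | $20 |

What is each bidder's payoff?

Sorted high to low: Player D $120; Player G $100; Player E $80; Player T $75; Player K $20.
Player D has the top bid and wins; the price is the second-highest bid, $100.
Player D's payoff = $95 − $100 = -$5. All other bidders lose, so their payoff is 0.

Player E $0, Player D -$5, Player T $0, Player G $0, Player K $0.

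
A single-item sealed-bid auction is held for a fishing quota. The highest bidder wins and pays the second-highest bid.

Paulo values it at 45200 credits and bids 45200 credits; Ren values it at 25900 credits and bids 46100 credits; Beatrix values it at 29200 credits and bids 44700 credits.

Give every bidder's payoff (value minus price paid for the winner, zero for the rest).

Ranking the bids: Ren 46100 credits; Paulo 45200 credits; Beatrix 44700 credits.
Ren has the top bid and wins; the price is the second-highest bid, 45200 credits.
Ren's payoff = 25900 credits − 45200 credits = -19300 credits. All other bidders lose, so their payoff is 0.

Paulo 0 credits, Ren -19300 credits, Beatrix 0 credits.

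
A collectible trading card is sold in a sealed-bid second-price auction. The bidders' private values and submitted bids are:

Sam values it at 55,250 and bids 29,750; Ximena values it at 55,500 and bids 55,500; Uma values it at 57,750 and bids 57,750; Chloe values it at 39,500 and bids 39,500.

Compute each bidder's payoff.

Payoffs: Sam 0, Ximena 0, Uma 2,250, Chloe 0.

Bids in descending order: Uma 57,750, then Ximena 55,500, then Chloe 39,500, then Sam 29,750.
Uma has the top bid and wins; the price is the second-highest bid, 55,500.
Uma's payoff = 57,750 − 55,500 = 2,250. All other bidders lose, so their payoff is 0.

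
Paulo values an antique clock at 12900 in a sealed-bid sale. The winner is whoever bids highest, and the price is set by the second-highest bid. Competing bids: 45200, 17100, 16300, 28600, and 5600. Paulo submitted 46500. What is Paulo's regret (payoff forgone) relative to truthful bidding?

32300

The highest competing bid is 45200.
Bidding truthfully at 12900: the top bid is 45200 (a rival), so Paulo loses. Payoff = 0.
Bidding 46500: Paulo has the top bid, wins, and pays the second-highest bid 45200. Payoff = 12900 − 45200 = -32300.
Regret = truthful payoff − actual payoff = 0 − -32300 = 32300.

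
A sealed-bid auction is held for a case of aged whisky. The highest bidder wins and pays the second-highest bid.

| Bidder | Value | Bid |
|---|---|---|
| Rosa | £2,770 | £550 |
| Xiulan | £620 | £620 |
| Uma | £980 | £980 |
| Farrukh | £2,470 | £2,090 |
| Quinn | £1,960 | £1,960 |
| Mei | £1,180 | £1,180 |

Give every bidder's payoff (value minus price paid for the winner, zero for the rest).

Bids in descending order: Farrukh £2,090; Quinn £1,960; Mei £1,180; Uma £980; Xiulan £620; Rosa £550.
Farrukh has the top bid and wins; the price is the second-highest bid, £1,960.
Farrukh's payoff = £2,470 − £1,960 = £510. All other bidders lose, so their payoff is 0.

Rosa £0, Xiulan £0, Uma £0, Farrukh £510, Quinn £0, Mei £0.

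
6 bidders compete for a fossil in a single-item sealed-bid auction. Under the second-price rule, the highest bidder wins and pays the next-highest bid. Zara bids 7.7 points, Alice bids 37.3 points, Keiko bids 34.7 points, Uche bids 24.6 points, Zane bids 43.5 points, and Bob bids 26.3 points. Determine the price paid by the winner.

The winner pays 37.3 points.

Sorted high to low: Zane 43.5 points > Alice 37.3 points > Keiko 34.7 points > Bob 26.3 points > Uche 24.6 points > Zara 7.7 points.
Zane has the highest bid, so Zane wins.
The second-highest bid is 37.3 points, so that is what Zane pays.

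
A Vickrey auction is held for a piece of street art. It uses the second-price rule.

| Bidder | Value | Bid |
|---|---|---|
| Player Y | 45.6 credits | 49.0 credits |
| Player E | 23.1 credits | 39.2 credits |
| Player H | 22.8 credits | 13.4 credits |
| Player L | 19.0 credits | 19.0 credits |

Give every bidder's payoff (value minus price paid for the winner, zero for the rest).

Player Y 6.4 credits, Player E 0.0 credits, Player H 0.0 credits, Player L 0.0 credits.

Ordered from highest: Player Y 49.0 credits; Player E 39.2 credits; Player L 19.0 credits; Player H 13.4 credits.
Player Y has the top bid and wins; the price is the second-highest bid, 39.2 credits.
Player Y's payoff = 45.6 credits − 39.2 credits = 6.4 credits. All other bidders lose, so their payoff is 0.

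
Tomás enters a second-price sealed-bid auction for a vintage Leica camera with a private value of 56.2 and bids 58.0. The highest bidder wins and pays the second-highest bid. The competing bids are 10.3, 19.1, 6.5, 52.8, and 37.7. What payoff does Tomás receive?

Highest competing bid: 52.8.
Tomás's bid 58.0 is the highest overall, so Tomás wins and pays the second-highest bid, 52.8.
Payoff = value − price = 56.2 − 52.8 = 3.4.

3.4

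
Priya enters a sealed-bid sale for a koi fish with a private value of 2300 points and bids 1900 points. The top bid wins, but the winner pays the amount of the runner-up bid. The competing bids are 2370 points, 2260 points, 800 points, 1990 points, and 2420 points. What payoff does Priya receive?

Highest competing bid: 2420 points.
Priya's bid 1900 points is not the highest, so Priya loses, pays nothing, and earns zero payoff.

Priya's payoff: 0 points.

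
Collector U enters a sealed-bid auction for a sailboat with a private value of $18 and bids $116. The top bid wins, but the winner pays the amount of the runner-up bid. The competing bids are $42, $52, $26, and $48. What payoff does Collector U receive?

Highest competing bid: $52.
Collector U's bid $116 is the highest overall, so Collector U wins and pays the second-highest bid, $52.
Payoff = value − price = $18 − $52 = -$34.
Overbidding won the item at a price above value — truthful bidding would have avoided this loss.

Collector U's payoff: -$34.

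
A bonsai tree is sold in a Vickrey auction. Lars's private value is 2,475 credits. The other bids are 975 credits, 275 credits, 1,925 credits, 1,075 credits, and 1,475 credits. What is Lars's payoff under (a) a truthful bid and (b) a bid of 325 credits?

The highest competing bid is 1,925 credits.
Bidding truthfully at 2,475 credits: Lars has the top bid, wins, and pays the second-highest bid 1,925 credits. Payoff = 2,475 credits − 1,925 credits = 550 credits.
Bidding 325 credits: the top bid is 1,925 credits (a rival), so Lars loses. Payoff = 0 credits.

(a) 550 credits  (b) 0 credits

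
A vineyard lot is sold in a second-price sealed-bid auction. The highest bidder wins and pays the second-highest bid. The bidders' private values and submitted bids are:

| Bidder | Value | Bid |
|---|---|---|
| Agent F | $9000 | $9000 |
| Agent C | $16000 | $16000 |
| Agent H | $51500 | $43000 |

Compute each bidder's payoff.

Ordered from highest: Agent H $43000 > Agent C $16000 > Agent F $9000.
Agent H has the top bid and wins; the price is the second-highest bid, $16000.
Agent H's payoff = $51500 − $16000 = $35500. All other bidders lose, so their payoff is 0.

Payoffs: Agent F $0, Agent C $0, Agent H $35500.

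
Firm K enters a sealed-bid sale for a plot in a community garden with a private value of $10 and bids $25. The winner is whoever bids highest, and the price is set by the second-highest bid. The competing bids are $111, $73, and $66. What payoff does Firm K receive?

$0

Highest competing bid: $111.
Firm K's bid $25 is not the highest, so Firm K loses, pays nothing, and earns zero payoff.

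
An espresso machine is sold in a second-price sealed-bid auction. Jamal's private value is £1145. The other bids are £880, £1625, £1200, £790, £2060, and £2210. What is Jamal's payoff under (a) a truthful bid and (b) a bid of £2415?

The highest competing bid is £2210.
Bidding truthfully at £1145: the top bid is £2210 (a rival), so Jamal loses. Payoff = £0.
Bidding £2415: Jamal has the top bid, wins, and pays the second-highest bid £2210. Payoff = £1145 − £2210 = -£1065.
Deviating from a truthful bid can only lose payoff in a second-price auction — never gain.

(a) £0  (b) -£1065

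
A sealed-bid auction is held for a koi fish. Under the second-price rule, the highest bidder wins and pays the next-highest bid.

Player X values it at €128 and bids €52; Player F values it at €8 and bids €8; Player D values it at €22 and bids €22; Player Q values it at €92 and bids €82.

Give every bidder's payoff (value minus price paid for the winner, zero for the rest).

Ranking the bids: Player Q €82; Player X €52; Player D €22; Player F €8.
Player Q has the top bid and wins; the price is the second-highest bid, €52.
Player Q's payoff = €92 − €52 = €40. All other bidders lose, so their payoff is 0.

Player X €0, Player F €0, Player D €0, Player Q €40.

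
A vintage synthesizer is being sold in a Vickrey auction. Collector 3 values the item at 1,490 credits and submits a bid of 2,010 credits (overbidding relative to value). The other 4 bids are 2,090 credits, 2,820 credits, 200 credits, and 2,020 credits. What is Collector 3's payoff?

Payoff = 0 credits.

Highest competing bid: 2,820 credits.
Collector 3's bid 2,010 credits is not the highest, so Collector 3 loses, pays nothing, and earns zero payoff.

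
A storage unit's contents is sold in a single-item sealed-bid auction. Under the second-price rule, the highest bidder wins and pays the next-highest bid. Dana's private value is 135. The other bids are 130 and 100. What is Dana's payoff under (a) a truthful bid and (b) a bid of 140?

(a) 5  (b) 5

The highest competing bid is 130.
Bidding truthfully at 135: Dana has the top bid, wins, and pays the second-highest bid 130. Payoff = 135 − 130 = 5.
Bidding 140: Dana has the top bid, wins, and pays the second-highest bid 130. Payoff = 135 − 130 = 5.
The bid only affects whether you win, not the price — here both bids land on the same side of the top rival bid, so the deviation is payoff-neutral.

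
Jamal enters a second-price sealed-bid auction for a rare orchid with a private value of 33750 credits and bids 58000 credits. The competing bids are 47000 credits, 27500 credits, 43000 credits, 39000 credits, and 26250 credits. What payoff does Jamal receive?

Highest competing bid: 47000 credits.
Jamal's bid 58000 credits is the highest overall, so Jamal wins and pays the second-highest bid, 47000 credits.
Payoff = value − price = 33750 credits − 47000 credits = -13250 credits.
Overbidding won the item at a price above value — truthful bidding would have avoided this loss.

Payoff = -13250 credits.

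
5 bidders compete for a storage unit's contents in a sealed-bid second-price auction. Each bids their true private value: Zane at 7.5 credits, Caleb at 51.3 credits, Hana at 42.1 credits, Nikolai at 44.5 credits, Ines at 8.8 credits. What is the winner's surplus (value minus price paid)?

Sorted high to low: Caleb 51.3 credits > Nikolai 44.5 credits > Hana 42.1 credits > Ines 8.8 credits > Zane 7.5 credits.
Caleb wins with the top bid and pays the second-highest, 44.5 credits.
Surplus = 51.3 credits − 44.5 credits = 6.8 credits.

Surplus = 6.8 credits.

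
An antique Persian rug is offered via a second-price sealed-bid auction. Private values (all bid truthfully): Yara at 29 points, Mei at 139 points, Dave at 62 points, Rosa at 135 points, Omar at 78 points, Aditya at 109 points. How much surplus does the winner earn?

Bids in descending order: Mei 139 points, then Rosa 135 points, then Aditya 109 points, then Omar 78 points, then Dave 62 points, then Yara 29 points.
Mei wins with the top bid and pays the second-highest, 135 points.
Surplus = 139 points − 135 points = 4 points.

4 points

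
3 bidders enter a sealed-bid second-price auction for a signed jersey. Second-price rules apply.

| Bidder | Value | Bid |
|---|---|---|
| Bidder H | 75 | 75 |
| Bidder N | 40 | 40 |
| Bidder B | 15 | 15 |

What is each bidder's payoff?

Payoffs: Bidder H 35, Bidder N 0, Bidder B 0.

Ranking the bids: Bidder H 75, then Bidder N 40, then Bidder B 15.
Bidder H has the top bid and wins; the price is the second-highest bid, 40.
Bidder H's payoff = 75 − 40 = 35. All other bidders lose, so their payoff is 0.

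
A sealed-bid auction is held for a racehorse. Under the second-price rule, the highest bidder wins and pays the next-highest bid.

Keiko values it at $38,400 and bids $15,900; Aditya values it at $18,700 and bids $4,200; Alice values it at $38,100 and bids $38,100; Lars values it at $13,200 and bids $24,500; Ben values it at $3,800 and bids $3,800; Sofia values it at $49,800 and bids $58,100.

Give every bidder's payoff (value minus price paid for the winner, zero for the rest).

Ordered from highest: Sofia $58,100 > Alice $38,100 > Lars $24,500 > Keiko $15,900 > Aditya $4,200 > Ben $3,800.
Sofia has the top bid and wins; the price is the second-highest bid, $38,100.
Sofia's payoff = $49,800 − $38,100 = $11,700. All other bidders lose, so their payoff is 0.

Keiko $0, Aditya $0, Alice $0, Lars $0, Ben $0, Sofia $11,700.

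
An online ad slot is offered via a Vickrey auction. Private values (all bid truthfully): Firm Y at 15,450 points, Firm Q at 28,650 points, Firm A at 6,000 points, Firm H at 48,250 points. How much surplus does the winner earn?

Sorted high to low: Firm H 48,250 points > Firm Q 28,650 points > Firm Y 15,450 points > Firm A 6,000 points.
Firm H wins with the top bid and pays the second-highest, 28,650 points.
Surplus = 48,250 points − 28,650 points = 19,600 points.

19,600 points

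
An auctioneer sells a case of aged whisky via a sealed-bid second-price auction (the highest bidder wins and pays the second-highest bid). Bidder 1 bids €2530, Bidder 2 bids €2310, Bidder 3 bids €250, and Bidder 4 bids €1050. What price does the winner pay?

Bids in descending order: Bidder 1 €2530, then Bidder 2 €2310, then Bidder 4 €1050, then Bidder 3 €250.
Bidder 1 is the highest bidder, so Bidder 1 wins.
Under the second-price rule, the price is the second-highest bid: €2310.

The winner pays €2310.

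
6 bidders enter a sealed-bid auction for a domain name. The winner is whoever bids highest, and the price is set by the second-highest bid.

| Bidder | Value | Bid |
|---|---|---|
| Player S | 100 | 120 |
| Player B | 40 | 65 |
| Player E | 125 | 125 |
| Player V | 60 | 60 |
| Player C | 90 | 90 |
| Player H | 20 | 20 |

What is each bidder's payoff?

Payoffs: Player S 0, Player B 0, Player E 5, Player V 0, Player C 0, Player H 0.

Ranking the bids: Player E 125; Player S 120; Player C 90; Player B 65; Player V 60; Player H 20.
Player E has the top bid and wins; the price is the second-highest bid, 120.
Player E's payoff = 125 − 120 = 5. All other bidders lose, so their payoff is 0.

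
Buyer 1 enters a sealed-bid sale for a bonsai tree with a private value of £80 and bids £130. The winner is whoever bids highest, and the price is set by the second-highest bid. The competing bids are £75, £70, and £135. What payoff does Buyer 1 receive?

Highest competing bid: £135.
Buyer 1's bid £130 is not the highest, so Buyer 1 loses, pays nothing, and earns zero payoff.

Payoff = £0.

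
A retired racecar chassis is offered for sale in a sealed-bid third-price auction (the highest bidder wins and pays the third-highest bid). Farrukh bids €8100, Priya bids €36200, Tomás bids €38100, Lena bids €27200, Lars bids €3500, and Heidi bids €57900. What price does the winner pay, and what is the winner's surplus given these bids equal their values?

Ranking the bids: Heidi €57900, then Tomás €38100, then Priya €36200, then Lena €27200, then Farrukh €8100, then Lars €3500.
Heidi is the highest bidder, so Heidi wins.
Under the third-price rule, the price is the third-highest bid: €36200.
Surplus = €57900 − €36200 = €21700.

Price €36200; surplus €21700.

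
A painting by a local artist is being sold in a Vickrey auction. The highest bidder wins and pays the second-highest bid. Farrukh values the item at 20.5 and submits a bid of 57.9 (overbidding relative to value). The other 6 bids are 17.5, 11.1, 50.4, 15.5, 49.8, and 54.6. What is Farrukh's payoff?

Farrukh's payoff: -34.1.

Highest competing bid: 54.6.
Farrukh's bid 57.9 is the highest overall, so Farrukh wins and pays the second-highest bid, 54.6.
Payoff = value − price = 20.5 − 54.6 = -34.1.
Overbidding won the item at a price above value — truthful bidding would have avoided this loss.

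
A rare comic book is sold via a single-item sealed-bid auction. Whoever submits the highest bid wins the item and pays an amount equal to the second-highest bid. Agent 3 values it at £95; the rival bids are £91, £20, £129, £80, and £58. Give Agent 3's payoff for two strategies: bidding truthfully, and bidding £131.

Truthful: £0; alternative: -£34.

The highest competing bid is £129.
Bidding truthfully at £95: the top bid is £129 (a rival), so Agent 3 loses. Payoff = £0.
Bidding £131: Agent 3 has the top bid, wins, and pays the second-highest bid £129. Payoff = £95 − £129 = -£34.
Deviating from a truthful bid can only lose payoff in a second-price auction — never gain.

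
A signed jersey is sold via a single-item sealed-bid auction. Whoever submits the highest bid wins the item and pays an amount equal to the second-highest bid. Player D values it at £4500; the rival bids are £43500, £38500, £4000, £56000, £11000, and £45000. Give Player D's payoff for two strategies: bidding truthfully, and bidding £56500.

Truthful: £0; alternative: -£51500.

The highest competing bid is £56000.
Bidding truthfully at £4500: the top bid is £56000 (a rival), so Player D loses. Payoff = £0.
Bidding £56500: Player D has the top bid, wins, and pays the second-highest bid £56000. Payoff = £4500 − £56000 = -£51500.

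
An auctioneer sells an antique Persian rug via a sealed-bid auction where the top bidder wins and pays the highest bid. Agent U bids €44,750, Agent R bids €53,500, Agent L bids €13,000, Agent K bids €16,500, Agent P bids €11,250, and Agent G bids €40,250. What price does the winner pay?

Price paid: €53,500.

Bids in descending order: Agent R €53,500 > Agent U €44,750 > Agent G €40,250 > Agent K €16,500 > Agent L €13,000 > Agent P €11,250.
Agent R is the highest bidder, so Agent R wins.
Under the first-price rule, the price is the highest bid: €53,500.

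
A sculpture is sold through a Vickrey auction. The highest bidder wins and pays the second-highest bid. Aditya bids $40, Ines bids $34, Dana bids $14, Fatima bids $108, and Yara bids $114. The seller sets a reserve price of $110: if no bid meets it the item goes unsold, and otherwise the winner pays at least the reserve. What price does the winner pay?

$110

Ranking the bids: Yara $114, then Fatima $108, then Aditya $40, then Ines $34, then Dana $14.
Yara has the highest bid, so Yara wins.
The second-highest bid is $108, but the reserve $110 is higher, so the price is the reserve.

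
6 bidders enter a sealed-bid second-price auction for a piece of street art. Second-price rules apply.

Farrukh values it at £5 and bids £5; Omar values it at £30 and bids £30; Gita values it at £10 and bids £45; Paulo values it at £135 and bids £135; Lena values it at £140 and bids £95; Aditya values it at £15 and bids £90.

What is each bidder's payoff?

Ranking the bids: Paulo £135 > Lena £95 > Aditya £90 > Gita £45 > Omar £30 > Farrukh £5.
Paulo has the top bid and wins; the price is the second-highest bid, £95.
Paulo's payoff = £135 − £95 = £40. All other bidders lose, so their payoff is 0.

Payoffs: Farrukh £0, Omar £0, Gita £0, Paulo £40, Lena £0, Aditya £0.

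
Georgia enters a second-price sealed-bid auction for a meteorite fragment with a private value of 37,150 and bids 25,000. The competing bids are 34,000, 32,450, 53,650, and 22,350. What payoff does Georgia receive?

Highest competing bid: 53,650.
Georgia's bid 25,000 is not the highest, so Georgia loses, pays nothing, and earns zero payoff.

Georgia's payoff: 0.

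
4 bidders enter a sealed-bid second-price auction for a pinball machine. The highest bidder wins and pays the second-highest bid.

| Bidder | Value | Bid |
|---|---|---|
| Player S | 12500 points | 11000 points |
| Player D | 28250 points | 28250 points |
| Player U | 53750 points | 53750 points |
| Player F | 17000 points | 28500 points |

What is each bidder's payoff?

Bids in descending order: Player U 53750 points, then Player F 28500 points, then Player D 28250 points, then Player S 11000 points.
Player U has the top bid and wins; the price is the second-highest bid, 28500 points.
Player U's payoff = 53750 points − 28500 points = 25250 points. All other bidders lose, so their payoff is 0.

Payoffs: Player S 0 points, Player D 0 points, Player U 25250 points, Player F 0 points.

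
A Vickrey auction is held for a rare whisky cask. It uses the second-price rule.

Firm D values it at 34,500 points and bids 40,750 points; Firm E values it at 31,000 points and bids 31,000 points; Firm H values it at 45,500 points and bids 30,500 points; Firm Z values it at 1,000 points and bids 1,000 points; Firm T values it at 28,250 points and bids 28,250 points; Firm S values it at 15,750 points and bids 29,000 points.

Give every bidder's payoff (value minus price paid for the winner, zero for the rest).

Payoffs: Firm D 3,500 points, Firm E 0 points, Firm H 0 points, Firm Z 0 points, Firm T 0 points, Firm S 0 points.

Ranking the bids: Firm D 40,750 points; Firm E 31,000 points; Firm H 30,500 points; Firm S 29,000 points; Firm T 28,250 points; Firm Z 1,000 points.
Firm D has the top bid and wins; the price is the second-highest bid, 31,000 points.
Firm D's payoff = 34,500 points − 31,000 points = 3,500 points. All other bidders lose, so their payoff is 0.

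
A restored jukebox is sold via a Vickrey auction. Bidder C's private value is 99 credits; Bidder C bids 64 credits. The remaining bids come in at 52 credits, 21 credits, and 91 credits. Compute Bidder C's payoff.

Payoff = 0 credits.

Highest competing bid: 91 credits.
Bidder C's bid 64 credits is not the highest, so Bidder C loses, pays nothing, and earns zero payoff.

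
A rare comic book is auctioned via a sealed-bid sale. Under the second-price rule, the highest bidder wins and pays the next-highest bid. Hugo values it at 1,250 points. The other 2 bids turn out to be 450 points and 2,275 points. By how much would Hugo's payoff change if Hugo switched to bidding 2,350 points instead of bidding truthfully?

Change in payoff: -1,025 points.

The highest competing bid is 2,275 points.
Bidding truthfully at 1,250 points: the top bid is 2,275 points (a rival), so Hugo loses. Payoff = 0 points.
Bidding 2,350 points: Hugo has the top bid, wins, and pays the second-highest bid 2,275 points. Payoff = 1,250 points − 2,275 points = -1,025 points.
Change = -1,025 points − 0 points = -1,025 points.
Deviating from a truthful bid can only lose payoff in a second-price auction — never gain.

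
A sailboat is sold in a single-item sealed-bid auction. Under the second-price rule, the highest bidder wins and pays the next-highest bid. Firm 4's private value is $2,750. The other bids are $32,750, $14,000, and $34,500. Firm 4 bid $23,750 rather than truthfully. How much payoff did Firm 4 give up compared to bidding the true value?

Regret: $0.

The highest competing bid is $34,500.
Bidding truthfully at $2,750: the top bid is $34,500 (a rival), so Firm 4 loses. Payoff = $0.
Bidding $23,750: the top bid is $34,500 (a rival), so Firm 4 loses. Payoff = $0.
Regret = truthful payoff − actual payoff = $0 − $0 = $0.
The bid only affects whether you win, not the price — here both bids land on the same side of the top rival bid, so the deviation is payoff-neutral.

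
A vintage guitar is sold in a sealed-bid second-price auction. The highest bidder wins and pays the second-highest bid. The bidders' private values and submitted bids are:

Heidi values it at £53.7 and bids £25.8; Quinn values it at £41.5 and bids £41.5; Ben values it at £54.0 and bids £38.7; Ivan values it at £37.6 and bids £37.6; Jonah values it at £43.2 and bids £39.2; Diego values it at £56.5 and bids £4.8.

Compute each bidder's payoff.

Ranking the bids: Quinn £41.5, then Jonah £39.2, then Ben £38.7, then Ivan £37.6, then Heidi £25.8, then Diego £4.8.
Quinn has the top bid and wins; the price is the second-highest bid, £39.2.
Quinn's payoff = £41.5 − £39.2 = £2.3. All other bidders lose, so their payoff is 0.

Heidi £0.0, Quinn £2.3, Ben £0.0, Ivan £0.0, Jonah £0.0, Diego £0.0.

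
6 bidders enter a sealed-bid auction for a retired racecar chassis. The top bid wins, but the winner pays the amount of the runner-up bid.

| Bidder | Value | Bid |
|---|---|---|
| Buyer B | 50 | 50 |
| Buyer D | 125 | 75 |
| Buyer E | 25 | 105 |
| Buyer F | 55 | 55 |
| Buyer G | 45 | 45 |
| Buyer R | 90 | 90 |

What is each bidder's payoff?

Bids in descending order: Buyer E 105; Buyer R 90; Buyer D 75; Buyer F 55; Buyer B 50; Buyer G 45.
Buyer E has the top bid and wins; the price is the second-highest bid, 90.
Buyer E's payoff = 25 − 90 = -65. All other bidders lose, so their payoff is 0.

Buyer B 0, Buyer D 0, Buyer E -65, Buyer F 0, Buyer G 0, Buyer R 0.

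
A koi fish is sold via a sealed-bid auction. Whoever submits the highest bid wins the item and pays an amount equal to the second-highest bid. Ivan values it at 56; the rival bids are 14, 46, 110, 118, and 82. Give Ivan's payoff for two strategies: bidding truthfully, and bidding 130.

(a) 0  (b) -62

The highest competing bid is 118.
Bidding truthfully at 56: the top bid is 118 (a rival), so Ivan loses. Payoff = 0.
Bidding 130: Ivan has the top bid, wins, and pays the second-highest bid 118. Payoff = 56 − 118 = -62.
This is the dominant-strategy logic: truthful bidding weakly beats any alternative.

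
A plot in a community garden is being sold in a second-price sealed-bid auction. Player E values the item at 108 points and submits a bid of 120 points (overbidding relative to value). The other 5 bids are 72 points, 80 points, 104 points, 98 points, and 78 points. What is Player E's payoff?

Highest competing bid: 104 points.
Player E's bid 120 points is the highest overall, so Player E wins and pays the second-highest bid, 104 points.
Payoff = value − price = 108 points − 104 points = 4 points.

Player E's payoff: 4 points.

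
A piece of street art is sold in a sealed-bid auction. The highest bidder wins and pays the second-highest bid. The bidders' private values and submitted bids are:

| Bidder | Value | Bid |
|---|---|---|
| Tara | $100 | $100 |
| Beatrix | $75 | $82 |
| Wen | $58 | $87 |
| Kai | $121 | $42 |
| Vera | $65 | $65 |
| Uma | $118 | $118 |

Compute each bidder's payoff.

Ranking the bids: Uma $118, then Tara $100, then Wen $87, then Beatrix $82, then Vera $65, then Kai $42.
Uma has the top bid and wins; the price is the second-highest bid, $100.
Uma's payoff = $118 − $100 = $18. All other bidders lose, so their payoff is 0.

Payoffs: Tara $0, Beatrix $0, Wen $0, Kai $0, Vera $0, Uma $18.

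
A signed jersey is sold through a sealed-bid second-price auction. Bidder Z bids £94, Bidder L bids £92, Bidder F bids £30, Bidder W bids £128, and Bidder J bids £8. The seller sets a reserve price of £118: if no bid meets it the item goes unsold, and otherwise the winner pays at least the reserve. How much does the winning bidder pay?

Sorted high to low: Bidder W £128; Bidder Z £94; Bidder L £92; Bidder F £30; Bidder J £8.
Bidder W has the highest bid, so Bidder W wins.
The second-highest bid is £94, but the reserve £118 is higher, so the price is the reserve.

£118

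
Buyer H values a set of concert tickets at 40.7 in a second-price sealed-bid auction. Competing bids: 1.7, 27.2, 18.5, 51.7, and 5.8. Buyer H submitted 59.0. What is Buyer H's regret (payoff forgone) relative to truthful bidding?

The highest competing bid is 51.7.
Bidding truthfully at 40.7: the top bid is 51.7 (a rival), so Buyer H loses. Payoff = 0.0.
Bidding 59.0: Buyer H has the top bid, wins, and pays the second-highest bid 51.7. Payoff = 40.7 − 51.7 = -11.0.
Regret = truthful payoff − actual payoff = 0.0 − -11.0 = 11.0.

11.0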